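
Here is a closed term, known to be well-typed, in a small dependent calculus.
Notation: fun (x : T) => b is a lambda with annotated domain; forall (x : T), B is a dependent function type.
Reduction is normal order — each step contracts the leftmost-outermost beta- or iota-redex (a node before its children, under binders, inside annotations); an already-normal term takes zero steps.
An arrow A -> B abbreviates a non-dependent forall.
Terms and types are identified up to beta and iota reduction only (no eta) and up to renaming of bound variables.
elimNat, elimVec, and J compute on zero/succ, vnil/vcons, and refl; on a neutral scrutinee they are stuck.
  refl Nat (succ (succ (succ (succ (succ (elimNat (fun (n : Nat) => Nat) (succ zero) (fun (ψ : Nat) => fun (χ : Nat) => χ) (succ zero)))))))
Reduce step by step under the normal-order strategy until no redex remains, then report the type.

normal-order reduction sequence:
  refl Nat (succ (succ (succ (succ (succ (elimNat (fun (n : Nat) => Nat) (succ zero) (fun (ψ : Nat) => fun (χ : Nat) => χ) (succ zero)))))))
  ~> refl Nat (succ (succ (succ (succ (succ ((fun (n : Nat) => fun (ψ : Nat) => ψ) zero (elimNat (fun (χ : Nat) => Nat) (succ zero) (fun (o : Nat) => fun (ν : Nat) => ν) zero)))))))
  ~> refl Nat (succ (succ (succ (succ (succ ((fun (n : Nat) => n) (elimNat (fun (ψ : Nat) => Nat) (succ zero) (fun (χ : Nat) => fun (o : Nat) => o) zero)))))))
  ~> refl Nat (succ (succ (succ (succ (succ (elimNat (fun (n : Nat) => Nat) (succ zero) (fun (ψ : Nat) => fun (χ : Nat) => χ) zero))))))
  ~> refl Nat (succ (succ (succ (succ (succ (succ zero))))))
type:
  Eq Nat (succ (succ (succ (succ (succ (succ zero)))))) (succ (succ (succ (succ (succ (succ zero))))))


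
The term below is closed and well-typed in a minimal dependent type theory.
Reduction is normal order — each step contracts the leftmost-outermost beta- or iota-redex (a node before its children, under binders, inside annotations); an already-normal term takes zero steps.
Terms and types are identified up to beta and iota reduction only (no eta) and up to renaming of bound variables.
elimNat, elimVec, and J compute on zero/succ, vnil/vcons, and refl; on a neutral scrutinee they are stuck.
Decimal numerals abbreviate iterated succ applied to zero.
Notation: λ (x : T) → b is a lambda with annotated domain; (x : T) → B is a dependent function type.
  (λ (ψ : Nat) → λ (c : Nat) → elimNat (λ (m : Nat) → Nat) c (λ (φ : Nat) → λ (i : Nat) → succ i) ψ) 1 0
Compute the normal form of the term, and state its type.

reduced normal form:
  1
the term's type:
  Nat
observation: the first redex contracted is a beta-redex; the normal form is reached in 6 normal-order steps.


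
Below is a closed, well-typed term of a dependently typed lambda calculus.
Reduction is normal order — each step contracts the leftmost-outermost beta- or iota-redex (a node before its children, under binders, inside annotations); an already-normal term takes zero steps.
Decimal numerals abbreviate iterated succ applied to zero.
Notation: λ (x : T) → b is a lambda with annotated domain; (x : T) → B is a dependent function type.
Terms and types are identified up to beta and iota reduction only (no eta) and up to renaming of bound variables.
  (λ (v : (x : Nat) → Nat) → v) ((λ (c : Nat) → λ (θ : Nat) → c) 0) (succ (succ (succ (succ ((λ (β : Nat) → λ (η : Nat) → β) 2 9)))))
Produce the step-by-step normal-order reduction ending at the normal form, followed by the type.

normal-order reduction:
  (λ (v : (x : Nat) → Nat) → v) ((λ (c : Nat) → λ (θ : Nat) → c) 0) (succ (succ (succ (succ ((λ (β : Nat) → λ (η : Nat) → β) 2 9)))))
  ~> (λ (v : Nat) → λ (x : Nat) → v) 0 (succ (succ (succ (succ ((λ (c : Nat) → λ (θ : Nat) → c) 2 9)))))
  ~> (λ (v : Nat) → 0) (succ (succ (succ (succ ((λ (x : Nat) → λ (c : Nat) → x) 2 9)))))
  ~> 0
the term's type:
  Nat


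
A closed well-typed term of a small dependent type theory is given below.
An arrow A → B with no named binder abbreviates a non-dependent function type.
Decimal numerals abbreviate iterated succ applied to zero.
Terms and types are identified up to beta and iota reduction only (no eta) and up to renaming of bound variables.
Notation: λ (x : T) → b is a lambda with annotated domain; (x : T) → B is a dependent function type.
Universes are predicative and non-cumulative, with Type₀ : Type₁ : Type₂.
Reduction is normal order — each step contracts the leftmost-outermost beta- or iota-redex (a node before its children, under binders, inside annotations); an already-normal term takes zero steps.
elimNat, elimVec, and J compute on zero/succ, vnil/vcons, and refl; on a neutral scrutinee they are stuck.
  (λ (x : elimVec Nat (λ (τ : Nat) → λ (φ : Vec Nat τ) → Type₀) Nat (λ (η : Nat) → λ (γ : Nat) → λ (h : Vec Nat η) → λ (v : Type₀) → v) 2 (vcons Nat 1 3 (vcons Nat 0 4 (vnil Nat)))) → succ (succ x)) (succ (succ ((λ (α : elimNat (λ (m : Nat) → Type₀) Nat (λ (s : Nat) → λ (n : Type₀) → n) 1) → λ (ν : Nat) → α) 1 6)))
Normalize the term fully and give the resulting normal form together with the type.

normal form:
  5
the term's type:
  Nat
observation: reduction starts at a beta-redex, and 3 normal-order steps reach the normal form.


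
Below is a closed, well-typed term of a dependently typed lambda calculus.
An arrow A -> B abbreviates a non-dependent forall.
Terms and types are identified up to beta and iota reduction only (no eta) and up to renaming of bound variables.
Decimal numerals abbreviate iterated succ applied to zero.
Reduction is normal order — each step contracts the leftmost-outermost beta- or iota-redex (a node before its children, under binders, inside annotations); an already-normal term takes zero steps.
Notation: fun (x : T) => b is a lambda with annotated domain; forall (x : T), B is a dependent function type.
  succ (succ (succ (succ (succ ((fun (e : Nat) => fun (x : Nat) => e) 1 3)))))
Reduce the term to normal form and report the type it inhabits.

resulting normal form:
  6
inferred type:
  Nat
observation: contracting a beta-redex first, the term normalizes in 2 steps.


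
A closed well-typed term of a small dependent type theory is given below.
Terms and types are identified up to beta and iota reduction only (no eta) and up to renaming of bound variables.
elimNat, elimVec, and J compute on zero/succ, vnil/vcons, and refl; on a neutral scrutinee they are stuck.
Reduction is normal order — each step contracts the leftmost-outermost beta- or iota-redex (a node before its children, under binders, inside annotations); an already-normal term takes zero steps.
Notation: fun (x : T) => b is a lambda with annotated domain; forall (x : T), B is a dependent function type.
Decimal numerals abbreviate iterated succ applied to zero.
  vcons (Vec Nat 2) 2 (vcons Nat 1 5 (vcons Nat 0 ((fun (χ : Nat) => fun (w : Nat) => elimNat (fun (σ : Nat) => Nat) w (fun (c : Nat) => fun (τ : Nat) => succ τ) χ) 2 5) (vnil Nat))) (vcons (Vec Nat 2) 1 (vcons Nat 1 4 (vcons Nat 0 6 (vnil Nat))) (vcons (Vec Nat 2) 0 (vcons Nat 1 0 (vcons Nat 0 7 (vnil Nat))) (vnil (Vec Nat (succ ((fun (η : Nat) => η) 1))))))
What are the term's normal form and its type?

reduced normal form:
  vcons (Vec Nat 2) 2 (vcons Nat 1 5 (vcons Nat 0 7 (vnil Nat))) (vcons (Vec Nat 2) 1 (vcons Nat 1 4 (vcons Nat 0 6 (vnil Nat))) (vcons (Vec Nat 2) 0 (vcons Nat 1 0 (vcons Nat 0 7 (vnil Nat))) (vnil (Vec Nat 2))))
the term's type:
  Vec (Vec Nat 2) 3
observation: normalization takes exactly 10 steps under the normal-order strategy.


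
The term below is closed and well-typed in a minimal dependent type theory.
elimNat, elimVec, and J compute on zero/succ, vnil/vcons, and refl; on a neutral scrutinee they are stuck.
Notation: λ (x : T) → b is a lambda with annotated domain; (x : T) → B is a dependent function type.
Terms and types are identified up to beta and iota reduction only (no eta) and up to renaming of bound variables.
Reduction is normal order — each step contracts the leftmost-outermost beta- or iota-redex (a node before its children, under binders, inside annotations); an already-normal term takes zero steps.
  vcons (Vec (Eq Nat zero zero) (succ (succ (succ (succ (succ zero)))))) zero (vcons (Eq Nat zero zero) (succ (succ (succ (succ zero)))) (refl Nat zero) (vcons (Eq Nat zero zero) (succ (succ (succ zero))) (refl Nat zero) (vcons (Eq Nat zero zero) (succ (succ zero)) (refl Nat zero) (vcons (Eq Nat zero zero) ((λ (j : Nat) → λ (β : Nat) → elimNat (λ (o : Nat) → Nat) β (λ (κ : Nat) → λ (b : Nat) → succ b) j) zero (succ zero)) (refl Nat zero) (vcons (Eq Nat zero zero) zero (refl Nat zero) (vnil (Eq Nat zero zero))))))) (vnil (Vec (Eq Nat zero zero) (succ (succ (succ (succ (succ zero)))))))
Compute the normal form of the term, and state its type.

resulting normal form:
  vcons (Vec (Eq Nat zero zero) (succ (succ (succ (succ (succ zero)))))) zero (vcons (Eq Nat zero zero) (succ (succ (succ (succ zero)))) (refl Nat zero) (vcons (Eq Nat zero zero) (succ (succ (succ zero))) (refl Nat zero) (vcons (Eq Nat zero zero) (succ (succ zero)) (refl Nat zero) (vcons (Eq Nat zero zero) (succ zero) (refl Nat zero) (vcons (Eq Nat zero zero) zero (refl Nat zero) (vnil (Eq Nat zero zero))))))) (vnil (Vec (Eq Nat zero zero) (succ (succ (succ (succ (succ zero)))))))
the term's type:
  Vec (Vec (Eq Nat zero zero) (succ (succ (succ (succ (succ zero)))))) (succ zero)


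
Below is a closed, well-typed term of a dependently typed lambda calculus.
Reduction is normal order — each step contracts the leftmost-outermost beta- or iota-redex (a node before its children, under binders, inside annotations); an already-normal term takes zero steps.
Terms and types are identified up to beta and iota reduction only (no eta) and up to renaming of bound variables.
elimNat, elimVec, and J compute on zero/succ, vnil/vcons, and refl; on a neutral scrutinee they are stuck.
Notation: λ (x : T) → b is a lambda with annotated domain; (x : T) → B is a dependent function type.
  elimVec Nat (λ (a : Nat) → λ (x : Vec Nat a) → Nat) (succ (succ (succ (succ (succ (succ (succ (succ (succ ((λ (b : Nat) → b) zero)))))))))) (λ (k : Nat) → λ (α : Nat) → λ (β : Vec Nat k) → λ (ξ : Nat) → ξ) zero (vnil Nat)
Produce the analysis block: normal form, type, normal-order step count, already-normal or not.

reduced normal form:
  succ (succ (succ (succ (succ (succ (succ (succ (succ zero))))))))
type:
  Nat
reduction steps (normal order): 2
term was already normal: no
first redex: an elimVec iota-redex


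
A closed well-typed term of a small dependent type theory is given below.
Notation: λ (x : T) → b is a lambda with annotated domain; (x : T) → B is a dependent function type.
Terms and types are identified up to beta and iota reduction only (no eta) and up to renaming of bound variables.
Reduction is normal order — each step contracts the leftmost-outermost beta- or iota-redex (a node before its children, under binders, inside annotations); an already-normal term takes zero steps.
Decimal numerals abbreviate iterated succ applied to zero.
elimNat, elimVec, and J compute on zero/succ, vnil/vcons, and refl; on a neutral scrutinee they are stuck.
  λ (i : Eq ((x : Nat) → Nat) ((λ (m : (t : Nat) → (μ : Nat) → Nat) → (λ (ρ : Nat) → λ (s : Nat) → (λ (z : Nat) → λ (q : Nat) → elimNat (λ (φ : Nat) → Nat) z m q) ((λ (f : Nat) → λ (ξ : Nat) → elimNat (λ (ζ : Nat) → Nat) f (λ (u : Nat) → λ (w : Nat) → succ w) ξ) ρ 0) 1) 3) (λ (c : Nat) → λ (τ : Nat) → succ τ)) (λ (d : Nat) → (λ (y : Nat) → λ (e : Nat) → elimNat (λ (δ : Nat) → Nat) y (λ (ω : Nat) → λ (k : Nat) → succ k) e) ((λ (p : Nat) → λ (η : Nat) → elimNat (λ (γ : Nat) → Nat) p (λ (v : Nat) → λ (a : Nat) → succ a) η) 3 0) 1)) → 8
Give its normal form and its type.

normal form:
  λ (i : Eq ((x : Nat) → Nat) (λ (m : Nat) → 4) (λ (t : Nat) → 4)) → 8
the term's type:
  (i : Eq ((x : Nat) → Nat) (λ (m : Nat) → 4) (λ (t : Nat) → 4)) → Nat


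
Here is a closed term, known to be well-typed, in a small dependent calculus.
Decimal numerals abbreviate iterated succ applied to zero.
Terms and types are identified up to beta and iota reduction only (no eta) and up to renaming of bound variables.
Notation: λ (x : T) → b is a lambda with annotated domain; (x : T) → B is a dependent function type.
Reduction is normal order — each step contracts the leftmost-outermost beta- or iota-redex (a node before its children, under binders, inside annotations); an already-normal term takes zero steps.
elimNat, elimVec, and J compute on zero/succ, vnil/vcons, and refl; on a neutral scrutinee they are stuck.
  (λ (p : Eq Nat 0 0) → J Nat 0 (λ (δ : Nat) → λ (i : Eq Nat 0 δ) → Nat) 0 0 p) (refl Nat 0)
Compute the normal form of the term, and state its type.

reduced normal form:
  0
type:
  Nat
observation: the term reaches its normal form after 2 normal-order steps.


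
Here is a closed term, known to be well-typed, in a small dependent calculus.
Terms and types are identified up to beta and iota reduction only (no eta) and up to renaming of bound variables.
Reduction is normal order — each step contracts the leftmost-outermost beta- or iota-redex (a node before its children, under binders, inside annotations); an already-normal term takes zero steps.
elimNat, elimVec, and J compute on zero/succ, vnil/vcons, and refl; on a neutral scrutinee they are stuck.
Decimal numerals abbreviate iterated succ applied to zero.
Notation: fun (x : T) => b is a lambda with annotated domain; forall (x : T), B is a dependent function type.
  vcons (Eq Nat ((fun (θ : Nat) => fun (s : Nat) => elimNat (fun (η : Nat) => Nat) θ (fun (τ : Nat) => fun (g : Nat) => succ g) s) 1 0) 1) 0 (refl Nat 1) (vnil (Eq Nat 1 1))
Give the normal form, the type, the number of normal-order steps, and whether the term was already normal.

reduced normal form:
  vcons (Eq Nat 1 1) 0 (refl Nat 1) (vnil (Eq Nat 1 1))
type:
  Vec (Eq Nat 1 1) 1
normal-order step count: 3
term was already normal: no
first redex: a beta-redex


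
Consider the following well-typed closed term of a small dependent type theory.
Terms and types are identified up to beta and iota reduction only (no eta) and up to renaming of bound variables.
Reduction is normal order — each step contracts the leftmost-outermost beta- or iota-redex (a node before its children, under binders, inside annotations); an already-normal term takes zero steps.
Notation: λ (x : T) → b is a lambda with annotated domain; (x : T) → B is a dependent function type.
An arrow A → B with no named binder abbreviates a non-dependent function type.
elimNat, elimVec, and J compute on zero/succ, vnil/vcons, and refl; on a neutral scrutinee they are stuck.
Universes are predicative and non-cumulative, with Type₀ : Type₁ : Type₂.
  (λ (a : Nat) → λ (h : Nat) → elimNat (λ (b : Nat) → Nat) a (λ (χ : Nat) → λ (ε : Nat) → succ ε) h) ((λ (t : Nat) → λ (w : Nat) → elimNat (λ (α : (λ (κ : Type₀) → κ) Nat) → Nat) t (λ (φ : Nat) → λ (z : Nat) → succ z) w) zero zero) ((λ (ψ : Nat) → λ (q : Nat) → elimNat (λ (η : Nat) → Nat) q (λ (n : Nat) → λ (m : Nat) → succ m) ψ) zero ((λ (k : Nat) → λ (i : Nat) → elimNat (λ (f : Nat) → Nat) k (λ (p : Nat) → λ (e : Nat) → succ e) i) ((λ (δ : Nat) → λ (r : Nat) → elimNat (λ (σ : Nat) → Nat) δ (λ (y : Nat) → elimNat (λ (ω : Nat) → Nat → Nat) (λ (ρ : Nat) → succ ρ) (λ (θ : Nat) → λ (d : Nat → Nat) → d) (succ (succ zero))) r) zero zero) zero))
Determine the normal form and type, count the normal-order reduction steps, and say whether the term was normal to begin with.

resulting normal form:
  zero
inferred type:
  Nat
normal-order step count: 15
already normal: no
first contracted redex: a beta-redex


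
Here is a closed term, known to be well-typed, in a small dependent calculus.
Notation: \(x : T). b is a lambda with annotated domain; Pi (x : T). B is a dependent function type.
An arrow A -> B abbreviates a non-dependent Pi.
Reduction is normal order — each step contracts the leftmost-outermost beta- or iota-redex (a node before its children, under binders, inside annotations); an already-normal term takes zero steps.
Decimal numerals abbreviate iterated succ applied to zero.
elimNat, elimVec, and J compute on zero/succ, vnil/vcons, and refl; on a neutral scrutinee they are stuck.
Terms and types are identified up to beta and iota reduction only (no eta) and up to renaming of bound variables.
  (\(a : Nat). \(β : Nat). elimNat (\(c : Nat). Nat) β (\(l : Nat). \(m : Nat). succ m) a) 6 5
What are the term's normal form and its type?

resulting normal form:
  11
inferred type:
  Nat


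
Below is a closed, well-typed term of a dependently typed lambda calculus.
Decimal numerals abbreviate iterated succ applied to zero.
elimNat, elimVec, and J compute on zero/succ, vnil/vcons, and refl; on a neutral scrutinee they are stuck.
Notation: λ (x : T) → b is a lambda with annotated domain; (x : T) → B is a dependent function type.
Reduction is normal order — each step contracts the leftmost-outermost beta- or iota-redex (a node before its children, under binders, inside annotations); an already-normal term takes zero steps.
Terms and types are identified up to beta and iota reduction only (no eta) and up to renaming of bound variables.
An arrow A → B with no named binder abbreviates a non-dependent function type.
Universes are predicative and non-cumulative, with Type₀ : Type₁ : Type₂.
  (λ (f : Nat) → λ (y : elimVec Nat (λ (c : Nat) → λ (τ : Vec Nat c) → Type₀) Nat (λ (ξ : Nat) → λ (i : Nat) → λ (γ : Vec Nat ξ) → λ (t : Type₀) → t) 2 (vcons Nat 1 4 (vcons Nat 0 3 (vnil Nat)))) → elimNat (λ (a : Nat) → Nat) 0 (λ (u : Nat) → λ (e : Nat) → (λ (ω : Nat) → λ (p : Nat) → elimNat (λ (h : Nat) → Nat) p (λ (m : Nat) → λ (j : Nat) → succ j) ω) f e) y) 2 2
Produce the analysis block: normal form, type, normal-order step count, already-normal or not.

reduced normal form:
  4
type:
  Nat
steps to reach normal form (normal order): 27
term was already normal: no
first redex: a beta-redex


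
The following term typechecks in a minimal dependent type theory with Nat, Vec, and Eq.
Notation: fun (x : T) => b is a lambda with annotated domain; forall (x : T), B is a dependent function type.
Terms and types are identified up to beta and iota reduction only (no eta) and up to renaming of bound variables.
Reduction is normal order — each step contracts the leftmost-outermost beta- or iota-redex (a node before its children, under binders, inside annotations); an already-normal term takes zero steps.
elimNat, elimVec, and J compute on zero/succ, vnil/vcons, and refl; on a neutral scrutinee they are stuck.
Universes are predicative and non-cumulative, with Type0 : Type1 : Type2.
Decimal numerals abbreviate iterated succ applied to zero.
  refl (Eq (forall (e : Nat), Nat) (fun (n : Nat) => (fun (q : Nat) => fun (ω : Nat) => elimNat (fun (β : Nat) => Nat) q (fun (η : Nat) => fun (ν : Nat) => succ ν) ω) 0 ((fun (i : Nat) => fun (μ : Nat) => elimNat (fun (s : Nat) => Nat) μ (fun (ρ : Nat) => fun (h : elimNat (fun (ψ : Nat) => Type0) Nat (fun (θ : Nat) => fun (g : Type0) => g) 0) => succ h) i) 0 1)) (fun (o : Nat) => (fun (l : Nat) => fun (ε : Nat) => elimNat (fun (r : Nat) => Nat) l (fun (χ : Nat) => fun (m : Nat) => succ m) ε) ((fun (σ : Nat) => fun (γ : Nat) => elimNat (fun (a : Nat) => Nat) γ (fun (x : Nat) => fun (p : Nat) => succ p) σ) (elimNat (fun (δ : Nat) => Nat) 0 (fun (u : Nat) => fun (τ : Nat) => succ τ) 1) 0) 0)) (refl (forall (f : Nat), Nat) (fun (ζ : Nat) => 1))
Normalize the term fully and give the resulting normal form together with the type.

reduced normal form:
  refl (Eq (forall (e : Nat), Nat) (fun (n : Nat) => 1) (fun (q : Nat) => 1)) (refl (forall (ω : Nat), Nat) (fun (β : Nat) => 1))
the term's type:
  Eq (Eq (forall (e : Nat), Nat) (fun (n : Nat) => 1) (fun (q : Nat) => 1)) (refl (forall (ω : Nat), Nat) (fun (β : Nat) => 1)) (refl (forall (η : Nat), Nat) (fun (ν : Nat) => 1))
observation: 22 normal-order steps separate the term from its normal form.


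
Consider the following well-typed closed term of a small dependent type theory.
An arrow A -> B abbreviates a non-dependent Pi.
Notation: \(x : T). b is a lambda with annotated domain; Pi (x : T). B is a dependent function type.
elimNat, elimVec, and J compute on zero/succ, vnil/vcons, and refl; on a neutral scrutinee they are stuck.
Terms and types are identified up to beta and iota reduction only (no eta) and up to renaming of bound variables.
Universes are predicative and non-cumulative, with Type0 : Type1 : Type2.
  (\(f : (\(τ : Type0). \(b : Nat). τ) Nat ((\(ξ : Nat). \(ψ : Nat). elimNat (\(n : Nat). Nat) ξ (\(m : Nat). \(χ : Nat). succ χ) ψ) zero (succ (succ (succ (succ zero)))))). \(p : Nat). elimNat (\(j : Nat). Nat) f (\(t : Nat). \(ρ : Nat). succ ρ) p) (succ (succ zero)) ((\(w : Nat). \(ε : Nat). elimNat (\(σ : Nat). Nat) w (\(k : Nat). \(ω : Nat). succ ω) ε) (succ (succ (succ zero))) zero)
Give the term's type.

inferred type:
  Nat


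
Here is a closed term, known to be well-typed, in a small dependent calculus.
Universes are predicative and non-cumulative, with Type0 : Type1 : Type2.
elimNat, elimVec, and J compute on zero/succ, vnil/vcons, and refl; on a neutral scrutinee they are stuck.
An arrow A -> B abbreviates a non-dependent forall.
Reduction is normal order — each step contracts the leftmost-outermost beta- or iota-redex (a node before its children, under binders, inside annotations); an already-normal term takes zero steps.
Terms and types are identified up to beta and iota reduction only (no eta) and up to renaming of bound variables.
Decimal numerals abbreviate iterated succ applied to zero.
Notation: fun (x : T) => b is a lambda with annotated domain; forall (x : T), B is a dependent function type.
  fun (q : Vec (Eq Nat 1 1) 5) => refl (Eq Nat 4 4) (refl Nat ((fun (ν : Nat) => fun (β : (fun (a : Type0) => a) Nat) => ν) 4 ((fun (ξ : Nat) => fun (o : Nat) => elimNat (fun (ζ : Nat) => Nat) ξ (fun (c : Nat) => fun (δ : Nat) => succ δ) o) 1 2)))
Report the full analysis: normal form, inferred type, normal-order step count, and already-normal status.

reduced normal form:
  fun (q : Vec (Eq Nat 1 1) 5) => refl (Eq Nat 4 4) (refl Nat 4)
the term's type:
  Vec (Eq Nat 1 1) 5 -> Eq (Eq Nat 4 4) (refl Nat 4) (refl Nat 4)
steps to reach normal form (normal order): 2
term was already normal: no
first redex: a beta-redex


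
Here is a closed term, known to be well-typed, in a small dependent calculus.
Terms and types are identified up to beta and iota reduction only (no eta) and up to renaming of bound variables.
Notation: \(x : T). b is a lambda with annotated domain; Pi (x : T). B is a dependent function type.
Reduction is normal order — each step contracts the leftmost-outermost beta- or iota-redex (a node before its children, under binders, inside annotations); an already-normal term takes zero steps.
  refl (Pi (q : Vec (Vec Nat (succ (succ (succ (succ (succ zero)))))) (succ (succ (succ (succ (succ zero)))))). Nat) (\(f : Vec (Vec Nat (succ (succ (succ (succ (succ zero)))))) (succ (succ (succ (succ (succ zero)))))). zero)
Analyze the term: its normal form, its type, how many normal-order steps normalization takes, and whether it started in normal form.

reduced normal form:
  refl (Pi (q : Vec (Vec Nat (succ (succ (succ (succ (succ zero)))))) (succ (succ (succ (succ (succ zero)))))). Nat) (\(f : Vec (Vec Nat (succ (succ (succ (succ (succ zero)))))) (succ (succ (succ (succ (succ zero)))))). zero)
the term's type:
  Eq (Pi (q : Vec (Vec Nat (succ (succ (succ (succ (succ zero)))))) (succ (succ (succ (succ (succ zero)))))). Nat) (\(f : Vec (Vec Nat (succ (succ (succ (succ (succ zero)))))) (succ (succ (succ (succ (succ zero)))))). zero) (\(σ : Vec (Vec Nat (succ (succ (succ (succ (succ zero)))))) (succ (succ (succ (succ (succ zero)))))). zero)
steps to reach normal form (normal order): 0
term was already normal: yes


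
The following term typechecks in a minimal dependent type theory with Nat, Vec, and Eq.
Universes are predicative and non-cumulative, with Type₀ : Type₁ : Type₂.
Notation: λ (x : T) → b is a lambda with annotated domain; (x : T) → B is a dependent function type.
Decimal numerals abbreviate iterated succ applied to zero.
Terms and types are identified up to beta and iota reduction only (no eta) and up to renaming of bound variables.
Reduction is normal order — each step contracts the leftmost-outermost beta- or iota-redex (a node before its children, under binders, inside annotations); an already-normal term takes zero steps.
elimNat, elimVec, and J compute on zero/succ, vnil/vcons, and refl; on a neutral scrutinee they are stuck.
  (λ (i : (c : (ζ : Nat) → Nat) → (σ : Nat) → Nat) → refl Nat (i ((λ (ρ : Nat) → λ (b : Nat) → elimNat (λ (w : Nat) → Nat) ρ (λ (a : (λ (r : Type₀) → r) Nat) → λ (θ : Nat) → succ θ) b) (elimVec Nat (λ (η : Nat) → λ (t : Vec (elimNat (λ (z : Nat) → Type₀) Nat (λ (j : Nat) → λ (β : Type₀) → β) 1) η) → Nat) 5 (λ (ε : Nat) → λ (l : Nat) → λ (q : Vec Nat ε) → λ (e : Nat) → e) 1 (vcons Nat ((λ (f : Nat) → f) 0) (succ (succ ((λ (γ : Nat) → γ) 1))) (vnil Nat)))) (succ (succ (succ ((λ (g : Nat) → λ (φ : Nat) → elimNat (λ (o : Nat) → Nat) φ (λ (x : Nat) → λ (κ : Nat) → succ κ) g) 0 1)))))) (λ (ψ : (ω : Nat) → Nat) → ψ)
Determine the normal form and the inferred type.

normal form:
  refl Nat 9
type:
  Eq Nat 9 9
observation: contracting a beta-redex first, the term normalizes in 27 steps.


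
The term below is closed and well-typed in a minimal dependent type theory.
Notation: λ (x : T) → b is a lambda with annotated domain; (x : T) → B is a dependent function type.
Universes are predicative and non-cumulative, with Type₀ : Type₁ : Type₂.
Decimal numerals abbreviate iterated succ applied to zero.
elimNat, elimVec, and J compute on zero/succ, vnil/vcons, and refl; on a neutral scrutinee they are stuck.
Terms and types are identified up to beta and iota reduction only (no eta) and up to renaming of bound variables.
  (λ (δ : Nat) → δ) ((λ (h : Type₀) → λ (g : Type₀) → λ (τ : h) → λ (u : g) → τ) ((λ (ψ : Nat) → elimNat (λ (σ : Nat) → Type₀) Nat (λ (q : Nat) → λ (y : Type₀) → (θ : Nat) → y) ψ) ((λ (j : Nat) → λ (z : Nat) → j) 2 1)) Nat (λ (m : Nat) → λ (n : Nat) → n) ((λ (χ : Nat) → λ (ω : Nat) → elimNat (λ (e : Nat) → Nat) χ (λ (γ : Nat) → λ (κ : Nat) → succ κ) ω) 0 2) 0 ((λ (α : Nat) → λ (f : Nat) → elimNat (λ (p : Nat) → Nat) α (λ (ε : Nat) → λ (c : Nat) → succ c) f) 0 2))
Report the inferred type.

type:
  Nat


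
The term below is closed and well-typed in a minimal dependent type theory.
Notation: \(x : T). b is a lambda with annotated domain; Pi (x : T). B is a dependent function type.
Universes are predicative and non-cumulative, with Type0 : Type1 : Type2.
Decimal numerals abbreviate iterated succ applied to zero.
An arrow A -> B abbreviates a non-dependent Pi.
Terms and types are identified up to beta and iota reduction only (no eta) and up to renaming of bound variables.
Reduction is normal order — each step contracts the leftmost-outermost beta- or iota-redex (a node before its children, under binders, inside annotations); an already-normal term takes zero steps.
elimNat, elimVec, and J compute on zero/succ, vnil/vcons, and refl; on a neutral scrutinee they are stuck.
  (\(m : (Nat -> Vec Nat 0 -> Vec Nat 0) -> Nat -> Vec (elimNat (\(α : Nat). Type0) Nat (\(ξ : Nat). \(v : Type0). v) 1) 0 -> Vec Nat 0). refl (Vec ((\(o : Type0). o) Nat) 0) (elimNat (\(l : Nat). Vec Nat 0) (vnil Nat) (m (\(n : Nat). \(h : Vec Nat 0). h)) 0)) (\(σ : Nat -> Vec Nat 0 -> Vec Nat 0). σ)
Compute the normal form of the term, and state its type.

normal form:
  refl (Vec Nat 0) (vnil Nat)
inferred type:
  Eq (Vec Nat 0) (vnil Nat) (vnil Nat)
observation: the term reaches its normal form after 3 normal-order steps.


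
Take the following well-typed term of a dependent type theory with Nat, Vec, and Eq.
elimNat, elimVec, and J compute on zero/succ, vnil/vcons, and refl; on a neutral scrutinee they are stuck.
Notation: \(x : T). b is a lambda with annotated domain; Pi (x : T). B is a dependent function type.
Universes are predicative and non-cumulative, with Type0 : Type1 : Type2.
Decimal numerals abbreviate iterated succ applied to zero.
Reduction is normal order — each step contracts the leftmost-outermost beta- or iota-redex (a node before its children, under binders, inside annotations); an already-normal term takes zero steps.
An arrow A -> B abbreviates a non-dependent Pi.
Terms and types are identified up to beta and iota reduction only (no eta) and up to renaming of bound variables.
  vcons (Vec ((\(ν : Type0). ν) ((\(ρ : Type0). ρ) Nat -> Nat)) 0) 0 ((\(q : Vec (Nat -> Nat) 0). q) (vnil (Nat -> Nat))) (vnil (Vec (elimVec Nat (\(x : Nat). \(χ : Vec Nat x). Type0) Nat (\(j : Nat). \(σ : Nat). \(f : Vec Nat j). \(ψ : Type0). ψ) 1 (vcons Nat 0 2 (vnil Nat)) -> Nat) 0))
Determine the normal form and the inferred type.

normal form:
  vcons (Vec (Nat -> Nat) 0) 0 (vnil (Nat -> Nat)) (vnil (Vec (Nat -> Nat) 0))
the term's type:
  Vec (Vec (Nat -> Nat) 0) 1
observation: the leftmost-outermost redex is a beta-redex, and normalization takes 9 steps.


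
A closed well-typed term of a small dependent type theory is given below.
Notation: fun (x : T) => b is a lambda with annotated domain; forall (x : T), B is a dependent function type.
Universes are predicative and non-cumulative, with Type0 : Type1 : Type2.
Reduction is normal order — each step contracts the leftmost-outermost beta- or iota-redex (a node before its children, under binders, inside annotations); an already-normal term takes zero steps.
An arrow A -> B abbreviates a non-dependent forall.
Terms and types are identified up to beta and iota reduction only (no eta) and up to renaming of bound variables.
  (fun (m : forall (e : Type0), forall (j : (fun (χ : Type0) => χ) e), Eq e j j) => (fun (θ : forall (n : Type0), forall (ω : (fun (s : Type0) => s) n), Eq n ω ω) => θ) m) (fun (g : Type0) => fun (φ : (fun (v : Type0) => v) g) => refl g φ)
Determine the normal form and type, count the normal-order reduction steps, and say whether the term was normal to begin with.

resulting normal form:
  fun (m : Type0) => fun (e : m) => refl m e
the term's type:
  forall (m : Type0), forall (e : m), Eq m e e
normal-order step count: 3
already normal: no
first contracted redex: a beta-redex


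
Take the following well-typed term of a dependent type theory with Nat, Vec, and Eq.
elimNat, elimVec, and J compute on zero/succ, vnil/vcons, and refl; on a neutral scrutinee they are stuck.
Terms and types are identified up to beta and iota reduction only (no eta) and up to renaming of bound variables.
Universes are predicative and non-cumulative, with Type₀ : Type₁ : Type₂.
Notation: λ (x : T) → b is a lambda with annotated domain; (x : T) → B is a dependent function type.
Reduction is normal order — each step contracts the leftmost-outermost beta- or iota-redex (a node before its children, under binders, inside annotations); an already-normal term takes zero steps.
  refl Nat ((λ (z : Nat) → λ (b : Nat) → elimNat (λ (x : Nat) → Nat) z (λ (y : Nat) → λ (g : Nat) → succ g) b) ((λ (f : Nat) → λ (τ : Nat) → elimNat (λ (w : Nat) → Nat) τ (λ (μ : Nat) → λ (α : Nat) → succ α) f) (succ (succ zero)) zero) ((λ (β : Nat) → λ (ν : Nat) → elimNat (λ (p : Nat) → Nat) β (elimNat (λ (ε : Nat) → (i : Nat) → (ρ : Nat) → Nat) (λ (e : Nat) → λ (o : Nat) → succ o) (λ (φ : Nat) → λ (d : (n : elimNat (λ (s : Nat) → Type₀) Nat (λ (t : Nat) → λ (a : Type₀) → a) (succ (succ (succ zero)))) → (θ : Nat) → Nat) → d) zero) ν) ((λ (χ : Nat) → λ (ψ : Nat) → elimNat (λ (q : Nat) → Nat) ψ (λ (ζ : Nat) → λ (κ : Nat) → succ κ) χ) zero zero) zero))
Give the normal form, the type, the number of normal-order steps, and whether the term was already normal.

reduced normal form:
  refl Nat (succ (succ zero))
type:
  Eq Nat (succ (succ zero)) (succ (succ zero))
steps to reach normal form (normal order): 18
term was already normal: no
first redex: a beta-redex


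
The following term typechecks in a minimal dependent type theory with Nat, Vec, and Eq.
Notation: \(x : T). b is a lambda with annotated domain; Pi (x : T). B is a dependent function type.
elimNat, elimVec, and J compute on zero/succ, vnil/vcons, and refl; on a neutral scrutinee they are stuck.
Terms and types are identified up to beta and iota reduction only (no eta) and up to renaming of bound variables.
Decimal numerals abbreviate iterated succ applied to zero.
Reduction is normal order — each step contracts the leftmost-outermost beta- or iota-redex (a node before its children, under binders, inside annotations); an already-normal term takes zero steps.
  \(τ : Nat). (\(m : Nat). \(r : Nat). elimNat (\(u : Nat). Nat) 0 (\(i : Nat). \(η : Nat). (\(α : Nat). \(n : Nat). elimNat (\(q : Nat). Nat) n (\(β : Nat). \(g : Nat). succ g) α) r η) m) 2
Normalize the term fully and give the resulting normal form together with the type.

resulting normal form:
  \(τ : Nat). \(m : Nat). elimNat (\(r : Nat). Nat) (elimNat (\(u : Nat). Nat) 0 (\(i : Nat). \(η : Nat). succ η) m) (\(α : Nat). \(n : Nat). succ n) m
inferred type:
  Pi (τ : Nat). Pi (m : Nat). Nat


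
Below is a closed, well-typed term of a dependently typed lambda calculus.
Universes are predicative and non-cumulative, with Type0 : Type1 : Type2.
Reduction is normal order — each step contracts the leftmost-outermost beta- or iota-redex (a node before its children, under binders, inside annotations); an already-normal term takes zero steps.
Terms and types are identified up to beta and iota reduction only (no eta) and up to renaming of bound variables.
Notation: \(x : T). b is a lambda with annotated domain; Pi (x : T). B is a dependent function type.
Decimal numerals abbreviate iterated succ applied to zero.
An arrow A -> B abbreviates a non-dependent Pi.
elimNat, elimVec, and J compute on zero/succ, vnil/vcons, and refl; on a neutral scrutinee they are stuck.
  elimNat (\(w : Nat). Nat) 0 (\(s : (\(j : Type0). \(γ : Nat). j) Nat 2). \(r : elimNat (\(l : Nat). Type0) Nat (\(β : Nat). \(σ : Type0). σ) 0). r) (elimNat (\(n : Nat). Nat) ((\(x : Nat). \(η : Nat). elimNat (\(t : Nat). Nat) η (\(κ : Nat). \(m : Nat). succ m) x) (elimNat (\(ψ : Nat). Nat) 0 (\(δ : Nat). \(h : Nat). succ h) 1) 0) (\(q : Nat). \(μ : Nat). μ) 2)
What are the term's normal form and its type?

resulting normal form:
  0
inferred type:
  Nat
observation: contracting a beta-redex first, the term normalizes in 24 steps.


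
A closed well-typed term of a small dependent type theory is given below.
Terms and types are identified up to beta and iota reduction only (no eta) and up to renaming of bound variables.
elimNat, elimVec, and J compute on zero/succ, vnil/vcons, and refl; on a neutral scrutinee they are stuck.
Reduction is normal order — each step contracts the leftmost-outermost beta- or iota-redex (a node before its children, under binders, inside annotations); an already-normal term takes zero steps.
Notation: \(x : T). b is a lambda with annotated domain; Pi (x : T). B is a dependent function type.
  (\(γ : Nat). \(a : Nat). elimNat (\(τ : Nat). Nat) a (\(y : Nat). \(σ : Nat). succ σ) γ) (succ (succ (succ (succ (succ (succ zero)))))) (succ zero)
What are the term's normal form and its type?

resulting normal form:
  succ (succ (succ (succ (succ (succ (succ zero))))))
inferred type:
  Nat
observation: normalization takes exactly 21 steps under the normal-order strategy.


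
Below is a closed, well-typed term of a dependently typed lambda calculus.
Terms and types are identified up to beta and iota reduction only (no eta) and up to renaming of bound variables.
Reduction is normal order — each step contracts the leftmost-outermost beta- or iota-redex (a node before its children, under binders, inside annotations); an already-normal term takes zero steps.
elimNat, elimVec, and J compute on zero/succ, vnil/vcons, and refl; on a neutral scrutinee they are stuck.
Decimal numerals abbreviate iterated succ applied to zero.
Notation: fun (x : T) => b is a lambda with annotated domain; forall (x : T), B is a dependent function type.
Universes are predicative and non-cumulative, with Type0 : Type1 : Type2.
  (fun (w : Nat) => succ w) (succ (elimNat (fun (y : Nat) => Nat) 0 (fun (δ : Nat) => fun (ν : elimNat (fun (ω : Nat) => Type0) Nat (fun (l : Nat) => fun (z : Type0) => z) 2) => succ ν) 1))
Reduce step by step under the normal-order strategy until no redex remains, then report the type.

reduction (normal order):
  (fun (w : Nat) => succ w) (succ (elimNat (fun (y : Nat) => Nat) 0 (fun (δ : Nat) => fun (ν : elimNat (fun (ω : Nat) => Type0) Nat (fun (l : Nat) => fun (z : Type0) => z) 2) => succ ν) 1))
  ~> succ (succ (elimNat (fun (w : Nat) => Nat) 0 (fun (y : Nat) => fun (δ : elimNat (fun (ν : Nat) => Type0) Nat (fun (ω : Nat) => fun (l : Type0) => l) 2) => succ δ) 1))
  ~> succ (succ ((fun (w : Nat) => fun (y : elimNat (fun (δ : Nat) => Type0) Nat (fun (ν : Nat) => fun (ω : Type0) => ω) 2) => succ y) 0 (elimNat (fun (l : Nat) => Nat) 0 (fun (z : Nat) => fun (u : elimNat (fun (φ : Nat) => Type0) Nat (fun (ε : Nat) => fun (p : Type0) => p) 2) => succ u) 0)))
  ~> succ (succ ((fun (w : elimNat (fun (y : Nat) => Type0) Nat (fun (δ : Nat) => fun (ν : Type0) => ν) 2) => succ w) (elimNat (fun (ω : Nat) => Nat) 0 (fun (l : Nat) => fun (z : elimNat (fun (u : Nat) => Type0) Nat (fun (φ : Nat) => fun (ε : Type0) => ε) 2) => succ z) 0)))
  ~> succ (succ (succ (elimNat (fun (w : Nat) => Nat) 0 (fun (y : Nat) => fun (δ : elimNat (fun (ν : Nat) => Type0) Nat (fun (ω : Nat) => fun (l : Type0) => l) 2) => succ δ) 0)))
  ~> 3
the term's type:
  Nat


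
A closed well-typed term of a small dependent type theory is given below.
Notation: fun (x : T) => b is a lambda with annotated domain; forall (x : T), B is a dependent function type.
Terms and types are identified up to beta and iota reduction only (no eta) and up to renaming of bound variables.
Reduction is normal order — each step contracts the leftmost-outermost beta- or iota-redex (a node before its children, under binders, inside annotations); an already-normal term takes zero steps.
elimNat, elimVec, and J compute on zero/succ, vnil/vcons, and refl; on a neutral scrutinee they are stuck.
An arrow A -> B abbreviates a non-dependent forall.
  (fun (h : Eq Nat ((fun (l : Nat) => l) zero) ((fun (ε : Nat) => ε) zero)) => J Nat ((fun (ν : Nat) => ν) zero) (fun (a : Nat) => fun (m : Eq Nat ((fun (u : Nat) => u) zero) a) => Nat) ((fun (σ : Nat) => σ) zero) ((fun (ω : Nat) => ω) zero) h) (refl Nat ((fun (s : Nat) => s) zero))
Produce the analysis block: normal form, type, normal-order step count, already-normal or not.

resulting normal form:
  zero
inferred type:
  Nat
normal-order step count: 3
term was already normal: no
first contracted redex: a beta-redex


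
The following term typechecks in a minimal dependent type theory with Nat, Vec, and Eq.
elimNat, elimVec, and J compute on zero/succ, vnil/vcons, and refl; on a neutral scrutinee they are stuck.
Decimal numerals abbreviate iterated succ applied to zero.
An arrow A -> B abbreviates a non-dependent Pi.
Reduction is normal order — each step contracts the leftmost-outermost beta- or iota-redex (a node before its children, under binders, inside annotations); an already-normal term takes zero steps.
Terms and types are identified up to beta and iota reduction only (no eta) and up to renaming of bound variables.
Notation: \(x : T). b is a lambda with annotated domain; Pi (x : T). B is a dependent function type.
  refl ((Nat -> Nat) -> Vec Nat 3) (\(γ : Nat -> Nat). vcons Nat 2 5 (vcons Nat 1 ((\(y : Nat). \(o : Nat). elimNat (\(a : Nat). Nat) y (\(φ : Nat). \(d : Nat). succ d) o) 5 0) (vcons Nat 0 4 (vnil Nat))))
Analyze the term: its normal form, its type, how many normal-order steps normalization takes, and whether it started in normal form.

resulting normal form:
  refl ((Nat -> Nat) -> Vec Nat 3) (\(γ : Nat -> Nat). vcons Nat 2 5 (vcons Nat 1 5 (vcons Nat 0 4 (vnil Nat))))
the term's type:
  Eq ((Nat -> Nat) -> Vec Nat 3) (\(γ : Nat -> Nat). vcons Nat 2 5 (vcons Nat 1 5 (vcons Nat 0 4 (vnil Nat)))) (\(y : Nat -> Nat). vcons Nat 2 5 (vcons Nat 1 5 (vcons Nat 0 4 (vnil Nat))))
normal-order step count: 3
term was already normal: no
first contracted redex: a beta-redex
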